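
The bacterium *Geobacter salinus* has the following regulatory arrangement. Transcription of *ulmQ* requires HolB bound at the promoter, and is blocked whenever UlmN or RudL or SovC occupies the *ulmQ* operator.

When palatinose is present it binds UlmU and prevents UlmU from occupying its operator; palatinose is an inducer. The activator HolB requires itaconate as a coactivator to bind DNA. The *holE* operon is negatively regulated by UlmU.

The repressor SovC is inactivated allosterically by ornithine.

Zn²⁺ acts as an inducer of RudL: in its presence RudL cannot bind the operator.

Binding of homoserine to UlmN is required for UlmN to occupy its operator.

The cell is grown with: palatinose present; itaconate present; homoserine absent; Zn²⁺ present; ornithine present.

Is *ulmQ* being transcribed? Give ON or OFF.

ON

Homoserine is absent, so UlmN is inactive.
Zn²⁺ is present, so RudL is inactive.
Itaconate is present, so HolB is active.
Ornithine is present, so SovC is inactive.
No repressor is bound and HolB is active, so *ulmQ* is transcribed.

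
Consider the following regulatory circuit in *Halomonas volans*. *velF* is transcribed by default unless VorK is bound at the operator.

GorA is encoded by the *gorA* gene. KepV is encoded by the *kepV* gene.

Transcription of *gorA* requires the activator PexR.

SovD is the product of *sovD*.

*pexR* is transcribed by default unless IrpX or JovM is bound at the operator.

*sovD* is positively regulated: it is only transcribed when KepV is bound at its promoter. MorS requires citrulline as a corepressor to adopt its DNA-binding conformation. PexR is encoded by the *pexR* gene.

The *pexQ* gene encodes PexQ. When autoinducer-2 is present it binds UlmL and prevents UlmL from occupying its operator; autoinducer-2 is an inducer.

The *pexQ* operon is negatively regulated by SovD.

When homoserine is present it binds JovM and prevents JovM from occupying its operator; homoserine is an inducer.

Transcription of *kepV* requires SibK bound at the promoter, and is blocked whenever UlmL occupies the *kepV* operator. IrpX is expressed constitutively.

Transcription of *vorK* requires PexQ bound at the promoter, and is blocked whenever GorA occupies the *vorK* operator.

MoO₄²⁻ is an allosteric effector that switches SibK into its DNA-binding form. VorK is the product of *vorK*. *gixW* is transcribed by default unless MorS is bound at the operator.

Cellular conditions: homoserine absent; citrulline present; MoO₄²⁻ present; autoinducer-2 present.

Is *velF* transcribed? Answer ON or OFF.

MoO₄²⁻ is present, so SibK is active.
Autoinducer-2 is present, so UlmL is inactive.
No repressor is bound and SibK is active, so *kepV* is transcribed.
So KepV is produced and active.
No repressor is bound and KepV is active, so *sovD* is transcribed.
So SovD is produced and active.
With repressor SovD bound, *pexQ* is not transcribed.
So PexQ is not produced.
IrpX is produced constitutively and is active.
Homoserine is absent, so JovM is active.
With repressor IrpX bound, *pexR* is not transcribed.
So PexR is not produced.
Required activator PexR is absent, so *gorA* is not transcribed.
So GorA is not produced.
Required activator PexQ is absent, so *vorK* is not transcribed.
So VorK is not produced.
With no repressor bound, *velF* is transcribed.

ON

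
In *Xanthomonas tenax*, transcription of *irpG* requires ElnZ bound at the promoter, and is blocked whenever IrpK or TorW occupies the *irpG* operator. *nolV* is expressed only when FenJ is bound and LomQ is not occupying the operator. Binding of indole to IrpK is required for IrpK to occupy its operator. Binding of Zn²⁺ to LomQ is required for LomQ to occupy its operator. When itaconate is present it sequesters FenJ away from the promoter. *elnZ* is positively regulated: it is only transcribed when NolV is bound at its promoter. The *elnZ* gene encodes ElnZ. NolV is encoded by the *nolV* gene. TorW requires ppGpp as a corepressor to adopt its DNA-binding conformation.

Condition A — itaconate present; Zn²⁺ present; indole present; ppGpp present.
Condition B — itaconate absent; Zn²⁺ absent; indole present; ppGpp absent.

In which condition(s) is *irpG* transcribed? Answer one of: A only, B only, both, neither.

Condition A:
Itaconate is present, so FenJ is inactive.
Zn²⁺ is present, so LomQ is active.
With repressor LomQ bound, *nolV* is not transcribed.
So NolV is not produced.
Required activator NolV is absent, so *elnZ* is not transcribed.
So ElnZ is not produced.
Indole is present, so IrpK is active.
ppGpp is present, so TorW is active.
With repressor IrpK bound, *irpG* is not transcribed.
→ *irpG* is OFF in A.
Condition B:
Itaconate is absent, so FenJ is active.
Zn²⁺ is absent, so LomQ is inactive.
No repressor is bound and FenJ is active, so *nolV* is transcribed.
So NolV is produced and active.
No repressor is bound and NolV is active, so *elnZ* is transcribed.
So ElnZ is produced and active.
Indole is present, so IrpK is active.
ppGpp is absent, so TorW is inactive.
With repressor IrpK bound, *irpG* is not transcribed.
→ *irpG* is OFF in B.

neither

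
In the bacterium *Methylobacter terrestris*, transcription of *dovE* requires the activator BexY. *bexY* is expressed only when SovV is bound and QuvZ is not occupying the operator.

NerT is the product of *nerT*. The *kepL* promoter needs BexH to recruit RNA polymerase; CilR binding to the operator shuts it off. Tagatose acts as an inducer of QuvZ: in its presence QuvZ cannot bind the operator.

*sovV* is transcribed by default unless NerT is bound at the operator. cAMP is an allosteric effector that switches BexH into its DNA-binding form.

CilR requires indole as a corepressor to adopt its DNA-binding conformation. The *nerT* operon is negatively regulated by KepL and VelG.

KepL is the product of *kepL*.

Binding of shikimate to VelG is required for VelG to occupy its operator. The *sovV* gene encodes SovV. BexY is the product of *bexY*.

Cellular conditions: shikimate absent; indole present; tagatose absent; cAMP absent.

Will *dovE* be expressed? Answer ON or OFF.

Indole is present, so CilR is active.
cAMP is absent, so BexH is inactive.
With repressor CilR bound, *kepL* is not transcribed.
So KepL is not produced.
Shikimate is absent, so VelG is inactive.
With no repressor bound, *nerT* is transcribed.
So NerT is produced and active.
With repressor NerT bound, *sovV* is not transcribed.
So SovV is not produced.
Tagatose is absent, so QuvZ is active.
With repressor QuvZ bound, *bexY* is not transcribed.
So BexY is not produced.
Required activator BexY is absent, so *dovE* is not transcribed.

OFF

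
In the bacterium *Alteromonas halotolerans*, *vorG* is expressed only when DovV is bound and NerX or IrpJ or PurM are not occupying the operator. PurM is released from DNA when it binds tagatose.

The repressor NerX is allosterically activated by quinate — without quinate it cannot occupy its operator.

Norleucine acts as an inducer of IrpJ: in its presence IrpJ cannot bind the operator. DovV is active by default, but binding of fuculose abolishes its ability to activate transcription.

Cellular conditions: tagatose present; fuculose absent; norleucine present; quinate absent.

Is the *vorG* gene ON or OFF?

ON

Quinate is absent, so NerX is inactive.
Norleucine is present, so IrpJ is inactive.
Fuculose is absent, so DovV is active.
Tagatose is present, so PurM is inactive.
No repressor is bound and DovV is active, so *vorG* is transcribed.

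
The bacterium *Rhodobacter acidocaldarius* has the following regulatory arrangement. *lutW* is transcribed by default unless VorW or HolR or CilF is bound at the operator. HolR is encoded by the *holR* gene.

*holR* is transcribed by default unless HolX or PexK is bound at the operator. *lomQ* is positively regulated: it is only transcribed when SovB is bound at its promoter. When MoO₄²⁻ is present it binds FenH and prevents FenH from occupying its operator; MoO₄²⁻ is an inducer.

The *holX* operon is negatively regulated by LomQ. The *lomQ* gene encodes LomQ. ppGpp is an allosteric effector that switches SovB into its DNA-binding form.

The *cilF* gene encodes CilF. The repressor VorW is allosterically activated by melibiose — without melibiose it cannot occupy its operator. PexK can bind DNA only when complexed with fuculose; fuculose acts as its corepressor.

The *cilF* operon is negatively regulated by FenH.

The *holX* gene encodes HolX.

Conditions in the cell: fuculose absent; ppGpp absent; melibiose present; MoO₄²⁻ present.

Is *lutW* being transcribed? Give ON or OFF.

OFF

Melibiose is present, so VorW is active.
ppGpp is absent, so SovB is inactive.
Required activator SovB is absent, so *lomQ* is not transcribed.
So LomQ is not produced.
With no repressor bound, *holX* is transcribed.
So HolX is produced and active.
Fuculose is absent, so PexK is inactive.
With repressor HolX bound, *holR* is not transcribed.
So HolR is not produced.
MoO₄²⁻ is present, so FenH is inactive.
With no repressor bound, *cilF* is transcribed.
So CilF is produced and active.
With repressor VorW bound, *lutW* is not transcribed.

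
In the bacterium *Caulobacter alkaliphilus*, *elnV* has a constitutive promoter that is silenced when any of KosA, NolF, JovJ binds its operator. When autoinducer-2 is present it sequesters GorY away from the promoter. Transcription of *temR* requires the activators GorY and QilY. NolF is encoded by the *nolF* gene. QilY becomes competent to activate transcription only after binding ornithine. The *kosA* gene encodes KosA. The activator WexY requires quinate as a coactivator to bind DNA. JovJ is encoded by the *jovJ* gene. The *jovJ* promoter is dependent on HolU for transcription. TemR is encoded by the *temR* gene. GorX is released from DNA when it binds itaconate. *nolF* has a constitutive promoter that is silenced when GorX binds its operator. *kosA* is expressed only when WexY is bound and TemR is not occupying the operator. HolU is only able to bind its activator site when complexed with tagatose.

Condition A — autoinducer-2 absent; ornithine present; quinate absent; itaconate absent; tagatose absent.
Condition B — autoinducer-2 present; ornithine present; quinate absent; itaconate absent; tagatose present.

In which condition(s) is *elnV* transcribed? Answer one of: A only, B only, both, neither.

Condition A:
Autoinducer-2 is absent, so GorY is active.
Ornithine is present, so QilY is active.
No repressor is bound and GorY and QilY are active, so *temR* is transcribed.
So TemR is produced and active.
Quinate is absent, so WexY is inactive.
With repressor TemR bound, *kosA* is not transcribed.
So KosA is not produced.
Itaconate is absent, so GorX is active.
With repressor GorX bound, *nolF* is not transcribed.
So NolF is not produced.
Tagatose is absent, so HolU is inactive.
Required activator HolU is absent, so *jovJ* is not transcribed.
So JovJ is not produced.
With no repressor bound, *elnV* is transcribed.
→ *elnV* is ON in A.
Condition B:
Autoinducer-2 is present, so GorY is inactive.
Ornithine is present, so QilY is active.
Required activator GorY is absent, so *temR* is not transcribed.
So TemR is not produced.
Quinate is absent, so WexY is inactive.
Required activator WexY is absent, so *kosA* is not transcribed.
So KosA is not produced.
Itaconate is absent, so GorX is active.
With repressor GorX bound, *nolF* is not transcribed.
So NolF is not produced.
Tagatose is present, so HolU is active.
No repressor is bound and HolU is active, so *jovJ* is transcribed.
So JovJ is produced and active.
With repressor JovJ bound, *elnV* is not transcribed.
→ *elnV* is OFF in B.

A only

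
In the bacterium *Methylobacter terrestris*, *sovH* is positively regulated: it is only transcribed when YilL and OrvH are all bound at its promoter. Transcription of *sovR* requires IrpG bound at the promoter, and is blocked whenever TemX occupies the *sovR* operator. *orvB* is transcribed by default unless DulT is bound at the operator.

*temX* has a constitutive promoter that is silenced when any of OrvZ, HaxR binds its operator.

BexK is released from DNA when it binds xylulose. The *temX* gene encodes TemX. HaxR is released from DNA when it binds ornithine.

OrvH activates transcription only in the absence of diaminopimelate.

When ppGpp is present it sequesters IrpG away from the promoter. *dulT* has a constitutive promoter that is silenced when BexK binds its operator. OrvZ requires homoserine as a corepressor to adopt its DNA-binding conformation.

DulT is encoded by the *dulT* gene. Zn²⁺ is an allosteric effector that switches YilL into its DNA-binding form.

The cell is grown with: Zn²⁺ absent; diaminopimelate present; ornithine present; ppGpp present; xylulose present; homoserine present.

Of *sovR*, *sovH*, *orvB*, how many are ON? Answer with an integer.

0

Homoserine is present, so OrvZ is active.
Ornithine is present, so HaxR is inactive.
With repressor OrvZ bound, *temX* is not transcribed.
So TemX is not produced.
ppGpp is present, so IrpG is inactive.
Required activator IrpG is absent, so *sovR* is not transcribed.
→ *sovR* is OFF.
Zn²⁺ is absent, so YilL is inactive.
Diaminopimelate is present, so OrvH is inactive.
Required activator YilL is absent, so *sovH* is not transcribed.
→ *sovH* is OFF.
Xylulose is present, so BexK is inactive.
With no repressor bound, *dulT* is transcribed.
So DulT is produced and active.
With repressor DulT bound, *orvB* is not transcribed.
→ *orvB* is OFF.
0 of the 3 genes are transcribed.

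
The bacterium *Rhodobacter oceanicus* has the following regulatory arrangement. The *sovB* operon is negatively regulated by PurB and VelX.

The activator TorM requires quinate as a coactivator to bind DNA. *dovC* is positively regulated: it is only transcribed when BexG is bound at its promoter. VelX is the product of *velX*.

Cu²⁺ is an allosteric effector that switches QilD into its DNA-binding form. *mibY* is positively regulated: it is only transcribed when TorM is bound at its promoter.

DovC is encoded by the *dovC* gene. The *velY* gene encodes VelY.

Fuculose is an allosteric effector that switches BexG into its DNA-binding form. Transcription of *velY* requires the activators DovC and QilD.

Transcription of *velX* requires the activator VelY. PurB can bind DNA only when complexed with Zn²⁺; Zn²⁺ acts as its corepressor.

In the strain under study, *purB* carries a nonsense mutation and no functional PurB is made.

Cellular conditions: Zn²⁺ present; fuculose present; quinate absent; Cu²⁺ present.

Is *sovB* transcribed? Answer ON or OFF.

PurB is non-functional in this strain, so it has no effect.
Fuculose is present, so BexG is active.
No repressor is bound and BexG is active, so *dovC* is transcribed.
So DovC is produced and active.
Cu²⁺ is present, so QilD is active.
No repressor is bound and DovC and QilD are active, so *velY* is transcribed.
So VelY is produced and active.
No repressor is bound and VelY is active, so *velX* is transcribed.
So VelX is produced and active.
With repressor VelX bound, *sovB* is not transcribed.

OFF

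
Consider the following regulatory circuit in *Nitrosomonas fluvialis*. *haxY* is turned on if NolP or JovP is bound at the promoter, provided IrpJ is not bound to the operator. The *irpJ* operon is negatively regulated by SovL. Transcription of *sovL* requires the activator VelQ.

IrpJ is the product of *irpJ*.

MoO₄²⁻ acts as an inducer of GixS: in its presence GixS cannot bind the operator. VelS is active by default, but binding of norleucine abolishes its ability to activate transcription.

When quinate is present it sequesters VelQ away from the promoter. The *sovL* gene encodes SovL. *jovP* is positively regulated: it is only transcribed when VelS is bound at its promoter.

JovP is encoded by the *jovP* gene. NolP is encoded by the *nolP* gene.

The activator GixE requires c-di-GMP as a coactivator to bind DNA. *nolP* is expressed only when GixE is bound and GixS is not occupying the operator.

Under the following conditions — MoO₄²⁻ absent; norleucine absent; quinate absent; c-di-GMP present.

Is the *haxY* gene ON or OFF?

ON

Quinate is absent, so VelQ is active.
No repressor is bound and VelQ is active, so *sovL* is transcribed.
So SovL is produced and active.
With repressor SovL bound, *irpJ* is not transcribed.
So IrpJ is not produced.
c-di-GMP is present, so GixE is active.
MoO₄²⁻ is absent, so GixS is active.
With repressor GixS bound, *nolP* is not transcribed.
So NolP is not produced.
Norleucine is absent, so VelS is active.
No repressor is bound and VelS is active, so *jovP* is transcribed.
So JovP is produced and active.
Activator JovP is present, so *haxY* is transcribed.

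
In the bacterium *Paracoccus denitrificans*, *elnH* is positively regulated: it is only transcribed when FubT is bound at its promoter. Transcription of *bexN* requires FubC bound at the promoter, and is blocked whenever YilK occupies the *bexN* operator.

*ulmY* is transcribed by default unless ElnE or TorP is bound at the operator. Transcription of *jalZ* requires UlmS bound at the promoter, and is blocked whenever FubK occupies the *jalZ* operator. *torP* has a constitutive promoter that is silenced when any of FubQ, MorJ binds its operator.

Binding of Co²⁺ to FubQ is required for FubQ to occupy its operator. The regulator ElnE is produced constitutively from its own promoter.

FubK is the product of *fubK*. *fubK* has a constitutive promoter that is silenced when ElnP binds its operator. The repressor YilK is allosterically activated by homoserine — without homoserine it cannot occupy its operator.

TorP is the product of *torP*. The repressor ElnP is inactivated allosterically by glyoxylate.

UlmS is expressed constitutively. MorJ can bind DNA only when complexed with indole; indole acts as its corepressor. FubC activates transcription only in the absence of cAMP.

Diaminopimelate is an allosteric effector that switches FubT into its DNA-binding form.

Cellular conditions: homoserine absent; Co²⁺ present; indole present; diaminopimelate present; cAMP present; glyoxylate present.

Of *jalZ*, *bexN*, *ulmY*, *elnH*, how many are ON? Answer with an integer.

1

Glyoxylate is present, so ElnP is inactive.
With no repressor bound, *fubK* is transcribed.
So FubK is produced and active.
UlmS is produced constitutively and is active.
With repressor FubK bound, *jalZ* is not transcribed.
→ *jalZ* is OFF.
cAMP is present, so FubC is inactive.
Homoserine is absent, so YilK is inactive.
Required activator FubC is absent, so *bexN* is not transcribed.
→ *bexN* is OFF.
ElnE is produced constitutively and is active.
Co²⁺ is present, so FubQ is active.
Indole is present, so MorJ is active.
With repressor FubQ bound, *torP* is not transcribed.
So TorP is not produced.
With repressor ElnE bound, *ulmY* is not transcribed.
→ *ulmY* is OFF.
Diaminopimelate is present, so FubT is active.
No repressor is bound and FubT is active, so *elnH* is transcribed.
→ *elnH* is ON.
1 of the 4 genes is transcribed.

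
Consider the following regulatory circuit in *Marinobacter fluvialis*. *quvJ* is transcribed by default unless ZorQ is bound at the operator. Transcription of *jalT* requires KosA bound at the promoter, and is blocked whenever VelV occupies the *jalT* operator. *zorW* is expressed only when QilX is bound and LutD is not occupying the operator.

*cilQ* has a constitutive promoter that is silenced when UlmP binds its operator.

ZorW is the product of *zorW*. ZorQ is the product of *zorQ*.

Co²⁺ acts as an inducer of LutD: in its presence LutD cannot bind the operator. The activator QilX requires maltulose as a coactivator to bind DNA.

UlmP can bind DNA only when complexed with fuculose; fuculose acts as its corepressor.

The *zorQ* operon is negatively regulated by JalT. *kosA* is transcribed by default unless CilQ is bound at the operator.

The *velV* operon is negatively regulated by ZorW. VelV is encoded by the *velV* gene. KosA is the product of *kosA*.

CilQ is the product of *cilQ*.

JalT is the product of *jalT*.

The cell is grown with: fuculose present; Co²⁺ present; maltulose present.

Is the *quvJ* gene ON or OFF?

ON

Co²⁺ is present, so LutD is inactive.
Maltulose is present, so QilX is active.
No repressor is bound and QilX is active, so *zorW* is transcribed.
So ZorW is produced and active.
With repressor ZorW bound, *velV* is not transcribed.
So VelV is not produced.
Fuculose is present, so UlmP is active.
With repressor UlmP bound, *cilQ* is not transcribed.
So CilQ is not produced.
With no repressor bound, *kosA* is transcribed.
So KosA is produced and active.
No repressor is bound and KosA is active, so *jalT* is transcribed.
So JalT is produced and active.
With repressor JalT bound, *zorQ* is not transcribed.
So ZorQ is not produced.
With no repressor bound, *quvJ* is transcribed.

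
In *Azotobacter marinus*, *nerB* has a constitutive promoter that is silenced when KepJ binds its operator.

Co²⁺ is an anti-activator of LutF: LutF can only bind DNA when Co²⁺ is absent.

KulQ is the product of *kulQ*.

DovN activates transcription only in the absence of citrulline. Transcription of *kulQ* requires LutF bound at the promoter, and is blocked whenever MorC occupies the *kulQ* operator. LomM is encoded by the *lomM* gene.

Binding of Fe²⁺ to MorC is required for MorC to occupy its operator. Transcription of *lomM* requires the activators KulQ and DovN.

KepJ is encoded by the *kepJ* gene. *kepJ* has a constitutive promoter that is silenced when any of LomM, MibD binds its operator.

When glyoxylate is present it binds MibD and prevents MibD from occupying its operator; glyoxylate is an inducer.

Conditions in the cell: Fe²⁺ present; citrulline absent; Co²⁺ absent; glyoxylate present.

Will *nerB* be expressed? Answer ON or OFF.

OFF

Co²⁺ is absent, so LutF is active.
Fe²⁺ is present, so MorC is active.
With repressor MorC bound, *kulQ* is not transcribed.
So KulQ is not produced.
Citrulline is absent, so DovN is active.
Required activator KulQ is absent, so *lomM* is not transcribed.
So LomM is not produced.
Glyoxylate is present, so MibD is inactive.
With no repressor bound, *kepJ* is transcribed.
So KepJ is produced and active.
With repressor KepJ bound, *nerB* is not transcribed.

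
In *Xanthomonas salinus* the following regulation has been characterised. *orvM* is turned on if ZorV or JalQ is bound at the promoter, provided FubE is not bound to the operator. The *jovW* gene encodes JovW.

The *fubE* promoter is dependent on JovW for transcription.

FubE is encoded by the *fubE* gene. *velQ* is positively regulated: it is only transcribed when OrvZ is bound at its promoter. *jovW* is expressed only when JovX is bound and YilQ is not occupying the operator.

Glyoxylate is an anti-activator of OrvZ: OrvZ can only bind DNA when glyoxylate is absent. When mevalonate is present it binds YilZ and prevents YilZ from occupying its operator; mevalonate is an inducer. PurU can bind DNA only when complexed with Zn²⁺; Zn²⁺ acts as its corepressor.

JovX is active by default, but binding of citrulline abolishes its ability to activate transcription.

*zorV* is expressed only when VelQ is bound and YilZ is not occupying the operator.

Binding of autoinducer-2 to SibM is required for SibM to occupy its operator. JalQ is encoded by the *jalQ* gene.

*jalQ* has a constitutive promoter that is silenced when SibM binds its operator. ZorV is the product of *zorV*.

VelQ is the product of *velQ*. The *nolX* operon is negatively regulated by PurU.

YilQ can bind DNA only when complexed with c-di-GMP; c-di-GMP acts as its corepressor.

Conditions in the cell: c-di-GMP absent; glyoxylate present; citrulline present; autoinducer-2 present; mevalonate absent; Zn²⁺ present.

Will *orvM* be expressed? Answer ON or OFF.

c-di-GMP is absent, so YilQ is inactive.
Citrulline is present, so JovX is inactive.
Required activator JovX is absent, so *jovW* is not transcribed.
So JovW is not produced.
Required activator JovW is absent, so *fubE* is not transcribed.
So FubE is not produced.
Glyoxylate is present, so OrvZ is inactive.
Required activator OrvZ is absent, so *velQ* is not transcribed.
So VelQ is not produced.
Mevalonate is absent, so YilZ is active.
With repressor YilZ bound, *zorV* is not transcribed.
So ZorV is not produced.
Autoinducer-2 is present, so SibM is active.
With repressor SibM bound, *jalQ* is not transcribed.
So JalQ is not produced.
No activator is available at the *orvM* promoter, so *orvM* is not transcribed.

OFF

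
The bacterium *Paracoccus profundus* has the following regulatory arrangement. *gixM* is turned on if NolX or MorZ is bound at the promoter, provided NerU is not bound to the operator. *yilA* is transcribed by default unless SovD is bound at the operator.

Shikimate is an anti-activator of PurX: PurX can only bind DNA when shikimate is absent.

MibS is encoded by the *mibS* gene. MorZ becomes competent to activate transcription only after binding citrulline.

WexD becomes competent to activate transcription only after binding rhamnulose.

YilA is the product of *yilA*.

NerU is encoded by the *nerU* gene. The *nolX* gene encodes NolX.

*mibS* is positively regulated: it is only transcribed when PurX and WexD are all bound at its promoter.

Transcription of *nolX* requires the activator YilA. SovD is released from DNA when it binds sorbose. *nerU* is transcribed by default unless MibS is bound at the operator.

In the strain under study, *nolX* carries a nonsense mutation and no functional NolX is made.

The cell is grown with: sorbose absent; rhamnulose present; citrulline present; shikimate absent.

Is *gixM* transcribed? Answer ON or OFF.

Shikimate is absent, so PurX is active.
Rhamnulose is present, so WexD is active.
No repressor is bound and PurX and WexD are active, so *mibS* is transcribed.
So MibS is produced and active.
With repressor MibS bound, *nerU* is not transcribed.
So NerU is not produced.
NolX is non-functional in this strain, so it has no effect.
Citrulline is present, so MorZ is active.
Activator MorZ is present, so *gixM* is transcribed.

ON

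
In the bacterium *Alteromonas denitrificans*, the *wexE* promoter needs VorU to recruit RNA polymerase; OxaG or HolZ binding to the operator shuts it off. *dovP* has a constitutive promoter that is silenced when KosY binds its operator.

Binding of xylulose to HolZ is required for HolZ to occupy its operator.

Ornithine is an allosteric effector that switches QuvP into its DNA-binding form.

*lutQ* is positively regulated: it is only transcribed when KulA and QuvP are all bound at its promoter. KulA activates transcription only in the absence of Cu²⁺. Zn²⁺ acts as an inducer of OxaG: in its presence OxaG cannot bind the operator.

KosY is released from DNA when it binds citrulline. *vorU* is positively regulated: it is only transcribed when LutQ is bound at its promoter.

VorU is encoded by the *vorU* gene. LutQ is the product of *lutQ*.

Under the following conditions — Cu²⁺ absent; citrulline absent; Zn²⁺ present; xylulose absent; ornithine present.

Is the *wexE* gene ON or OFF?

ON

Zn²⁺ is present, so OxaG is inactive.
Cu²⁺ is absent, so KulA is active.
Ornithine is present, so QuvP is active.
No repressor is bound and KulA and QuvP are active, so *lutQ* is transcribed.
So LutQ is produced and active.
No repressor is bound and LutQ is active, so *vorU* is transcribed.
So VorU is produced and active.
Xylulose is absent, so HolZ is inactive.
No repressor is bound and VorU is active, so *wexE* is transcribed.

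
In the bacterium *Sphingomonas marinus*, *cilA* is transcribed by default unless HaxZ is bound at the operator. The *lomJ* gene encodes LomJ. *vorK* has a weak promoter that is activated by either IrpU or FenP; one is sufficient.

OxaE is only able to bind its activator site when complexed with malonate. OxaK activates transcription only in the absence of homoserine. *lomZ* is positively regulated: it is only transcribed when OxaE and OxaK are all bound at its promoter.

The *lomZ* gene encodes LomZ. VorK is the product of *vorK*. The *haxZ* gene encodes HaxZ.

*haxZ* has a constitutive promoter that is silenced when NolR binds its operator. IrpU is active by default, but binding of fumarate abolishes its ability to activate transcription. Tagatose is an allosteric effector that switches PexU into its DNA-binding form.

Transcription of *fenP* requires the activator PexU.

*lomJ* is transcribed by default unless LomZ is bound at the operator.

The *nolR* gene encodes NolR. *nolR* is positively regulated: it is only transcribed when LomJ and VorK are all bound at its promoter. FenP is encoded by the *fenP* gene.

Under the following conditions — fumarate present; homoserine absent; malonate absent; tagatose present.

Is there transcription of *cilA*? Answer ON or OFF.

Malonate is absent, so OxaE is inactive.
Homoserine is absent, so OxaK is active.
Required activator OxaE is absent, so *lomZ* is not transcribed.
So LomZ is not produced.
With no repressor bound, *lomJ* is transcribed.
So LomJ is produced and active.
Fumarate is present, so IrpU is inactive.
Tagatose is present, so PexU is active.
No repressor is bound and PexU is active, so *fenP* is transcribed.
So FenP is produced and active.
Activator FenP is present, so *vorK* is transcribed.
So VorK is produced and active.
No repressor is bound and LomJ and VorK are active, so *nolR* is transcribed.
So NolR is produced and active.
With repressor NolR bound, *haxZ* is not transcribed.
So HaxZ is not produced.
With no repressor bound, *cilA* is transcribed.

ON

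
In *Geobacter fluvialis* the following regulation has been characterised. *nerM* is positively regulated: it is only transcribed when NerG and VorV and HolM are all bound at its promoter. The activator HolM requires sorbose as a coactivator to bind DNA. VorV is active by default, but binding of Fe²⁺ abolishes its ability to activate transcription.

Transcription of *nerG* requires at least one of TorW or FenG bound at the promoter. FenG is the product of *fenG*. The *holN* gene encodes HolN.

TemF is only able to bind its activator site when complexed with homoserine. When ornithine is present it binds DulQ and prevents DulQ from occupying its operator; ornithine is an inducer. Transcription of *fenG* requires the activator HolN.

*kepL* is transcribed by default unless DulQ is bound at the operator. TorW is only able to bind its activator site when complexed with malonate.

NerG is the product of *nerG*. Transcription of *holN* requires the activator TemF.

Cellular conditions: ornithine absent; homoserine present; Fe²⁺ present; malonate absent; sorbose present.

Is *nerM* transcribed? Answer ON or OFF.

Malonate is absent, so TorW is inactive.
Homoserine is present, so TemF is active.
No repressor is bound and TemF is active, so *holN* is transcribed.
So HolN is produced and active.
No repressor is bound and HolN is active, so *fenG* is transcribed.
So FenG is produced and active.
Activator FenG is present, so *nerG* is transcribed.
So NerG is produced and active.
Fe²⁺ is present, so VorV is inactive.
Sorbose is present, so HolM is active.
Required activator VorV is absent, so *nerM* is not transcribed.

OFF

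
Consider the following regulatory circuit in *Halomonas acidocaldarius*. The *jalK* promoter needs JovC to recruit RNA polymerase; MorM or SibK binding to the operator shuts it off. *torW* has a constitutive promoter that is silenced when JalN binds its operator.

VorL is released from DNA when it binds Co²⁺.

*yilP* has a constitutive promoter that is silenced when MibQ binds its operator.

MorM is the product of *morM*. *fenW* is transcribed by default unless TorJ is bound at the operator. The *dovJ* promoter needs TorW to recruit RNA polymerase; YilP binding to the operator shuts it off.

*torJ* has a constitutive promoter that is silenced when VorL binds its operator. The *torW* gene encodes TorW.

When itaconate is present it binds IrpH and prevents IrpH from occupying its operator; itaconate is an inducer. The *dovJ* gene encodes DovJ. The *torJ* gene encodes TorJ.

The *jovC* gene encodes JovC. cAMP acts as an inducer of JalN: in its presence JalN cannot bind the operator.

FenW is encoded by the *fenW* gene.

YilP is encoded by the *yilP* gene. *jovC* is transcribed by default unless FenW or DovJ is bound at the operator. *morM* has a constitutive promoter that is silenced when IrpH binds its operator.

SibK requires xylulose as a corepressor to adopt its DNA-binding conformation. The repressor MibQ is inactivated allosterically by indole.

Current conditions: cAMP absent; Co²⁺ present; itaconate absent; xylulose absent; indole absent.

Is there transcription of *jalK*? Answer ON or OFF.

Itaconate is absent, so IrpH is active.
With repressor IrpH bound, *morM* is not transcribed.
So MorM is not produced.
Xylulose is absent, so SibK is inactive.
Co²⁺ is present, so VorL is inactive.
With no repressor bound, *torJ* is transcribed.
So TorJ is produced and active.
With repressor TorJ bound, *fenW* is not transcribed.
So FenW is not produced.
cAMP is absent, so JalN is active.
With repressor JalN bound, *torW* is not transcribed.
So TorW is not produced.
Indole is absent, so MibQ is active.
With repressor MibQ bound, *yilP* is not transcribed.
So YilP is not produced.
Required activator TorW is absent, so *dovJ* is not transcribed.
So DovJ is not produced.
With no repressor bound, *jovC* is transcribed.
So JovC is produced and active.
No repressor is bound and JovC is active, so *jalK* is transcribed.

ON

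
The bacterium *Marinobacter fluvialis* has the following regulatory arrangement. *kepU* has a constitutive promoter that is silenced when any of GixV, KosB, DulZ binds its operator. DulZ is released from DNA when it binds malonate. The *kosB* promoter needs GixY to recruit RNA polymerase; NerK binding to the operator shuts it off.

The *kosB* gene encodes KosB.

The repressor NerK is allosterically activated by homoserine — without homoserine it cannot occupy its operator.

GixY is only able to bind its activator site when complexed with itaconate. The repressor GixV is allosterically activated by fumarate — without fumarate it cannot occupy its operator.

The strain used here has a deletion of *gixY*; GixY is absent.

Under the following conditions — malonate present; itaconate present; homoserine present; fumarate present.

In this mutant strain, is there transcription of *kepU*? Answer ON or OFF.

Fumarate is present, so GixV is active.
Homoserine is present, so NerK is active.
GixY is non-functional in this strain, so it has no effect.
With repressor NerK bound, *kosB* is not transcribed.
So KosB is not produced.
Malonate is present, so DulZ is inactive.
With repressor GixV bound, *kepU* is not transcribed.

OFF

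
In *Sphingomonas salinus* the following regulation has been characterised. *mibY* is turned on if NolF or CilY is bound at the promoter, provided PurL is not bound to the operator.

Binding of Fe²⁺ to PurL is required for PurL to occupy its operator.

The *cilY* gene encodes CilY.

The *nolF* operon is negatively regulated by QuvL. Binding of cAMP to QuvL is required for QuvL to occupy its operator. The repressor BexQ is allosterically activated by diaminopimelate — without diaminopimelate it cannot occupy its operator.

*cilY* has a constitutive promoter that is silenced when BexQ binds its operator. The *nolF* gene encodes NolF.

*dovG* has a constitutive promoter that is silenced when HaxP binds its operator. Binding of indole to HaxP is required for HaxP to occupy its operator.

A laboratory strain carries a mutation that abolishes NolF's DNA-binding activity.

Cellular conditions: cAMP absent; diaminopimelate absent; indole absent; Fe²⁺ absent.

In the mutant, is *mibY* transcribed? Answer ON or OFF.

Fe²⁺ is absent, so PurL is inactive.
NolF is non-functional in this strain, so it has no effect.
Diaminopimelate is absent, so BexQ is inactive.
With no repressor bound, *cilY* is transcribed.
So CilY is produced and active.
Activator CilY is present, so *mibY* is transcribed.

ON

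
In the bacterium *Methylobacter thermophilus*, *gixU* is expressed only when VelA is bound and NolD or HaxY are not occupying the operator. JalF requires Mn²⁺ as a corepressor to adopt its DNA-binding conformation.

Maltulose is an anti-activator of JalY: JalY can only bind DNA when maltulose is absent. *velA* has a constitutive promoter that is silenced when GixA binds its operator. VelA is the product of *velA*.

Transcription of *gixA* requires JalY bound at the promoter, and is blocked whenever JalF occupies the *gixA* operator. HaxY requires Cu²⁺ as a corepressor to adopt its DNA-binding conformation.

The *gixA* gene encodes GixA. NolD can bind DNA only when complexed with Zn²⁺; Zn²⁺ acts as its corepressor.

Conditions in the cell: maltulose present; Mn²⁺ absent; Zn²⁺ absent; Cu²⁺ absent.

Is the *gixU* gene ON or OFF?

ON

Zn²⁺ is absent, so NolD is inactive.
Cu²⁺ is absent, so HaxY is inactive.
Mn²⁺ is absent, so JalF is inactive.
Maltulose is present, so JalY is inactive.
Required activator JalY is absent, so *gixA* is not transcribed.
So GixA is not produced.
With no repressor bound, *velA* is transcribed.
So VelA is produced and active.
No repressor is bound and VelA is active, so *gixU* is transcribed.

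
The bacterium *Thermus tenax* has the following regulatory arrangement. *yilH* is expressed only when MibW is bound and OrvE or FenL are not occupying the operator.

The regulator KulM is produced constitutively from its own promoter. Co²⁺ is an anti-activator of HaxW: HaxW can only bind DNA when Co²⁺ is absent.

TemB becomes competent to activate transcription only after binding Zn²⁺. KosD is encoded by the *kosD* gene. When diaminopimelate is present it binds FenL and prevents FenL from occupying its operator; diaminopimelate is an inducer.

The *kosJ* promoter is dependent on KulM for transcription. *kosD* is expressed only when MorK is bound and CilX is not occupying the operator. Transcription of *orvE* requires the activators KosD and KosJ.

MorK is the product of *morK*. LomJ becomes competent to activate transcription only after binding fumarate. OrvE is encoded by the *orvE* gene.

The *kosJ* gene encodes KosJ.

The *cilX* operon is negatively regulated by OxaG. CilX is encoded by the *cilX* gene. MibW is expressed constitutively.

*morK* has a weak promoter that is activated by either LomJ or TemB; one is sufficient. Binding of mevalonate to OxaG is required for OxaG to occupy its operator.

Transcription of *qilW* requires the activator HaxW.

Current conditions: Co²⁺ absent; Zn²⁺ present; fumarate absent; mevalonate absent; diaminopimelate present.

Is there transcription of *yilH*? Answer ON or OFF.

MibW is produced constitutively and is active.
Fumarate is absent, so LomJ is inactive.
Zn²⁺ is present, so TemB is active.
Activator TemB is present, so *morK* is transcribed.
So MorK is produced and active.
Mevalonate is absent, so OxaG is inactive.
With no repressor bound, *cilX* is transcribed.
So CilX is produced and active.
With repressor CilX bound, *kosD* is not transcribed.
So KosD is not produced.
KulM is produced constitutively and is active.
No repressor is bound and KulM is active, so *kosJ* is transcribed.
So KosJ is produced and active.
Required activator KosD is absent, so *orvE* is not transcribed.
So OrvE is not produced.
Diaminopimelate is present, so FenL is inactive.
No repressor is bound and MibW is active, so *yilH* is transcribed.

ON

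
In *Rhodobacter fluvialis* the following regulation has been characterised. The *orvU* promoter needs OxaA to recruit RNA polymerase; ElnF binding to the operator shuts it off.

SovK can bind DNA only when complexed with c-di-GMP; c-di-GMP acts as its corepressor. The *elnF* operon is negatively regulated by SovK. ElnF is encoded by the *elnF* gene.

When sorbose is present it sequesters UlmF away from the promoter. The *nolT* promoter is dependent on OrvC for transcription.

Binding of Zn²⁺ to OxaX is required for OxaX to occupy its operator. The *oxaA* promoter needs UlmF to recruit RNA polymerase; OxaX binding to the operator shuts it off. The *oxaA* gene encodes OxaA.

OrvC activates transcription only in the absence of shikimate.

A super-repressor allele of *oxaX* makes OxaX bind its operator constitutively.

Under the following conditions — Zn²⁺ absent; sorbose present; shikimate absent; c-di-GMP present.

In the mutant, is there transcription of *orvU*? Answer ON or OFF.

c-di-GMP is present, so SovK is active.
With repressor SovK bound, *elnF* is not transcribed.
So ElnF is not produced.
Sorbose is present, so UlmF is inactive.
OxaX is constitutively active in this strain.
With repressor OxaX bound, *oxaA* is not transcribed.
So OxaA is not produced.
Required activator OxaA is absent, so *orvU* is not transcribed.

OFF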